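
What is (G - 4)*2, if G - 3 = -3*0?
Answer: -2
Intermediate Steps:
G = 3 (G = 3 - 3*0 = 3 + 0 = 3)
(G - 4)*2 = (3 - 4)*2 = -1*2 = -2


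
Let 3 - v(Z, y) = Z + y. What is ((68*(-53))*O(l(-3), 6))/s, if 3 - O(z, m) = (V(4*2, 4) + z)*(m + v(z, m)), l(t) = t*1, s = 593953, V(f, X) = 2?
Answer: -32436/593953 ≈ -0.054610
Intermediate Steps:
l(t) = t
v(Z, y) = 3 - Z - y (v(Z, y) = 3 - (Z + y) = 3 + (-Z - y) = 3 - Z - y)
O(z, m) = 3 - (2 + z)*(3 - z) (O(z, m) = 3 - (2 + z)*(m + (3 - z - m)) = 3 - (2 + z)*(m + (3 - m - z)) = 3 - (2 + z)*(3 - z))
((68*(-53))*O(l(-3), 6))/s = ((68*(-53))*(-3 + (-3)**2 - 1*(-3)))/593953 = -3604*(-3 + 9 + 3)*(1/593953) = -3604*9*(1/593953) = -32436*1/593953 = -32436/593953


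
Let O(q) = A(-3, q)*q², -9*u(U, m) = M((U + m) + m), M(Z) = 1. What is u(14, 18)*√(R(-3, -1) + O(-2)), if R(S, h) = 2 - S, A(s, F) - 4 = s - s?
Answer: -√21/9 ≈ -0.50918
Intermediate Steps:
u(U, m) = -⅑ (u(U, m) = -⅑*1 = -⅑)
A(s, F) = 4 (A(s, F) = 4 + (s - s) = 4 + 0 = 4)
O(q) = 4*q²
u(14, 18)*√(R(-3, -1) + O(-2)) = -√((2 - 1*(-3)) + 4*(-2)²)/9 = -√((2 + 3) + 4*4)/9 = -√(5 + 16)/9 = -√21/9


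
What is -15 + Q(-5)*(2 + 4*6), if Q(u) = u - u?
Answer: -15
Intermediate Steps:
Q(u) = 0
-15 + Q(-5)*(2 + 4*6) = -15 + 0*(2 + 4*6) = -15 + 0*(2 + 24) = -15 + 0*26 = -15 + 0 = -15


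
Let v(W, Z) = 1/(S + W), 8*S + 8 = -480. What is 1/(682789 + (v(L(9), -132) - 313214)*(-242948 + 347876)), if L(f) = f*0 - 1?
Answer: -31/1018791362357 ≈ -3.0428e-11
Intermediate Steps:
S = -61 (S = -1 + (⅛)*(-480) = -1 - 60 = -61)
L(f) = -1 (L(f) = 0 - 1 = -1)
v(W, Z) = 1/(-61 + W)
1/(682789 + (v(L(9), -132) - 313214)*(-242948 + 347876)) = 1/(682789 + (1/(-61 - 1) - 313214)*(-242948 + 347876)) = 1/(682789 + (1/(-62) - 313214)*104928) = 1/(682789 + (-1/62 - 313214)*104928) = 1/(682789 - 19419269/62*104928) = 1/(682789 - 1018812528816/31) = 1/(-1018791362357/31) = -31/1018791362357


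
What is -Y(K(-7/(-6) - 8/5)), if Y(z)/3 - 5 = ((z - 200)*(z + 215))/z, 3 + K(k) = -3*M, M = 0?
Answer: -43051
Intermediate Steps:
K(k) = -3 (K(k) = -3 - 3*0 = -3 + 0 = -3)
Y(z) = 15 + 3*(-200 + z)*(215 + z)/z (Y(z) = 15 + 3*(((z - 200)*(z + 215))/z) = 15 + 3*(((-200 + z)*(215 + z))/z) = 15 + 3*((-200 + z)*(215 + z)/z) = 15 + 3*(-200 + z)*(215 + z)/z)
-Y(K(-7/(-6) - 8/5)) = -(60 - 129000/(-3) + 3*(-3)) = -(60 - 129000*(-⅓) - 9) = -(60 + 43000 - 9) = -1*43051 = -43051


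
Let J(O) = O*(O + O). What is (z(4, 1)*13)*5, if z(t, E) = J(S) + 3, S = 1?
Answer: 325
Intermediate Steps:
J(O) = 2*O**2 (J(O) = O*(2*O) = 2*O**2)
z(t, E) = 5 (z(t, E) = 2*1**2 + 3 = 2*1 + 3 = 2 + 3 = 5)
(z(4, 1)*13)*5 = (5*13)*5 = 65*5 = 325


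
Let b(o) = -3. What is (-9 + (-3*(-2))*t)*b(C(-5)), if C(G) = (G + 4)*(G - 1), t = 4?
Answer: -45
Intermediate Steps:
C(G) = (-1 + G)*(4 + G) (C(G) = (4 + G)*(-1 + G) = (-1 + G)*(4 + G))
(-9 + (-3*(-2))*t)*b(C(-5)) = (-9 - 3*(-2)*4)*(-3) = (-9 + 6*4)*(-3) = (-9 + 24)*(-3) = 15*(-3) = -45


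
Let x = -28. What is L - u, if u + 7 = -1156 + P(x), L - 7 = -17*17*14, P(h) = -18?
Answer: -2858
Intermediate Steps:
L = -4039 (L = 7 - 17*17*14 = 7 - 289*14 = 7 - 4046 = -4039)
u = -1181 (u = -7 + (-1156 - 18) = -7 - 1174 = -1181)
L - u = -4039 - 1*(-1181) = -4039 + 1181 = -2858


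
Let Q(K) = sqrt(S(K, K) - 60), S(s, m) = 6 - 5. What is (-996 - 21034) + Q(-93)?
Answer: -22030 + I*sqrt(59) ≈ -22030.0 + 7.6811*I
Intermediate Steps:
S(s, m) = 1
Q(K) = I*sqrt(59) (Q(K) = sqrt(1 - 60) = sqrt(-59) = I*sqrt(59))
(-996 - 21034) + Q(-93) = (-996 - 21034) + I*sqrt(59) = -22030 + I*sqrt(59)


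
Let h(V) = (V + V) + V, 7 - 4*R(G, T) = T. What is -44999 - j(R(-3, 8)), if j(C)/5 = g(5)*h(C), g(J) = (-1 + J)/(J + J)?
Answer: -89995/2 ≈ -44998.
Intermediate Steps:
g(J) = (-1 + J)/(2*J) (g(J) = (-1 + J)/((2*J)) = (-1 + J)*(1/(2*J)) = (-1 + J)/(2*J))
R(G, T) = 7/4 - T/4
h(V) = 3*V (h(V) = 2*V + V = 3*V)
j(C) = 6*C (j(C) = 5*(((½)*(-1 + 5)/5)*(3*C)) = 5*(((½)*(⅕)*4)*(3*C)) = 5*(2*(3*C)/5) = 5*(6*C/5) = 6*C)
-44999 - j(R(-3, 8)) = -44999 - 6*(7/4 - ¼*8) = -44999 - 6*(7/4 - 2) = -44999 - 6*(-1)/4 = -44999 - 1*(-3/2) = -44999 + 3/2 = -89995/2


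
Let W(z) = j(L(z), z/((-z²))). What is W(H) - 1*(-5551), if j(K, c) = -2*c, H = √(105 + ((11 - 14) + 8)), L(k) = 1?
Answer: 5551 + √110/55 ≈ 5551.2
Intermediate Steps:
H = √110 (H = √(105 + (-3 + 8)) = √(105 + 5) = √110 ≈ 10.488)
W(z) = 2/z (W(z) = -2*z/((-z²)) = -2*z*(-1/z²) = -(-2)/z = 2/z)
W(H) - 1*(-5551) = 2/(√110) - 1*(-5551) = 2*(√110/110) + 5551 = √110/55 + 5551 = 5551 + √110/55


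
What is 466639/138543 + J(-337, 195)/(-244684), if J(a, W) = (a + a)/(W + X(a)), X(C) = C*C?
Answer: 6494735446566023/1928257446345384 ≈ 3.3682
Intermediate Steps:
X(C) = C²
J(a, W) = 2*a/(W + a²) (J(a, W) = (a + a)/(W + a²) = (2*a)/(W + a²) = 2*a/(W + a²))
466639/138543 + J(-337, 195)/(-244684) = 466639/138543 + (2*(-337)/(195 + (-337)²))/(-244684) = 466639*(1/138543) + (2*(-337)/(195 + 113569))*(-1/244684) = 466639/138543 + (2*(-337)/113764)*(-1/244684) = 466639/138543 + (2*(-337)*(1/113764))*(-1/244684) = 466639/138543 - 337/56882*(-1/244684) = 466639/138543 + 337/13918115288 = 6494735446566023/1928257446345384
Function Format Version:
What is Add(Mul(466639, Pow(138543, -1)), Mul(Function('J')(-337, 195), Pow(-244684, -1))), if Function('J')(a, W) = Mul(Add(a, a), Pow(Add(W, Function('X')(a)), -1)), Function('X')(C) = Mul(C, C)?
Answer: Rational(6494735446566023, 1928257446345384) ≈ 3.3682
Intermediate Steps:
Function('X')(C) = Pow(C, 2)
Function('J')(a, W) = Mul(2, a, Pow(Add(W, Pow(a, 2)), -1)) (Function('J')(a, W) = Mul(Add(a, a), Pow(Add(W, Pow(a, 2)), -1)) = Mul(Mul(2, a), Pow(Add(W, Pow(a, 2)), -1)) = Mul(2, a, Pow(Add(W, Pow(a, 2)), -1)))
Add(Mul(466639, Pow(138543, -1)), Mul(Function('J')(-337, 195), Pow(-244684, -1))) = Add(Mul(466639, Pow(138543, -1)), Mul(Mul(2, -337, Pow(Add(195, Pow(-337, 2)), -1)), Pow(-244684, -1))) = Add(Mul(466639, Rational(1, 138543)), Mul(Mul(2, -337, Pow(Add(195, 113569), -1)), Rational(-1, 244684))) = Add(Rational(466639, 138543), Mul(Mul(2, -337, Pow(113764, -1)), Rational(-1, 244684))) = Add(Rational(466639, 138543), Mul(Mul(2, -337, Rational(1, 113764)), Rational(-1, 244684))) = Add(Rational(466639, 138543), Mul(Rational(-337, 56882), Rational(-1, 244684))) = Add(Rational(466639, 138543), Rational(337, 13918115288)) = Rational(6494735446566023, 1928257446345384)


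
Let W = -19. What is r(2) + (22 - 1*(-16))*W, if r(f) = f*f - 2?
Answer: -720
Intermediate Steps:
r(f) = -2 + f**2 (r(f) = f**2 - 2 = -2 + f**2)
r(2) + (22 - 1*(-16))*W = (-2 + 2**2) + (22 - 1*(-16))*(-19) = (-2 + 4) + (22 + 16)*(-19) = 2 + 38*(-19) = 2 - 722 = -720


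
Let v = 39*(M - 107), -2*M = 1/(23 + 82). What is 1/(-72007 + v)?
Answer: -70/5332613 ≈ -1.3127e-5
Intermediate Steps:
M = -1/210 (M = -1/(2*(23 + 82)) = -½/105 = -½*1/105 = -1/210 ≈ -0.0047619)
v = -292123/70 (v = 39*(-1/210 - 107) = 39*(-22471/210) = -292123/70 ≈ -4173.2)
1/(-72007 + v) = 1/(-72007 - 292123/70) = 1/(-5332613/70) = -70/5332613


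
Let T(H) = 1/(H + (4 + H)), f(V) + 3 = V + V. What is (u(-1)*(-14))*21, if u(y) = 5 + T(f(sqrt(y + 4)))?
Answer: -16317/11 - 294*sqrt(3)/11 ≈ -1529.7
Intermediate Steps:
f(V) = -3 + 2*V (f(V) = -3 + (V + V) = -3 + 2*V)
T(H) = 1/(4 + 2*H)
u(y) = 5 + 1/(2*(-1 + 2*sqrt(4 + y))) (u(y) = 5 + 1/(2*(2 + (-3 + 2*sqrt(y + 4)))) = 5 + 1/(2*(2 + (-3 + 2*sqrt(4 + y)))) = 5 + 1/(2*(-1 + 2*sqrt(4 + y))))
(u(-1)*(-14))*21 = (((-9 + 20*sqrt(4 - 1))/(2*(-1 + 2*sqrt(4 - 1))))*(-14))*21 = (((-9 + 20*sqrt(3))/(2*(-1 + 2*sqrt(3))))*(-14))*21 = -7*(-9 + 20*sqrt(3))/(-1 + 2*sqrt(3))*21 = -147*(-9 + 20*sqrt(3))/(-1 + 2*sqrt(3))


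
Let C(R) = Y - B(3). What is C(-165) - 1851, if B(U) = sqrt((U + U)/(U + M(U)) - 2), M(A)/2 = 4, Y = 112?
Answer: -1739 - 4*I*sqrt(11)/11 ≈ -1739.0 - 1.206*I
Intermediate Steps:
M(A) = 8 (M(A) = 2*4 = 8)
B(U) = sqrt(-2 + 2*U/(8 + U)) (B(U) = sqrt((U + U)/(U + 8) - 2) = sqrt((2*U)/(8 + U) - 2) = sqrt(2*U/(8 + U) - 2) = sqrt(-2 + 2*U/(8 + U)))
C(R) = 112 - 4*I*sqrt(11)/11 (C(R) = 112 - 4*sqrt(-1/(8 + 3)) = 112 - 4*sqrt(-1/11) = 112 - 4*I*sqrt(11)/11)
C(-165) - 1851 = (112 - 4*I*sqrt(11)/11) - 1851 = -1739 - 4*I*sqrt(11)/11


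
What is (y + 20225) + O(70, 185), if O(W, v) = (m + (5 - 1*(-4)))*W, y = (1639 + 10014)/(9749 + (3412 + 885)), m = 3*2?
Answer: 298840303/14046 ≈ 21276.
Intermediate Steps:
m = 6
y = 11653/14046 (y = 11653/(9749 + 4297) = 11653/14046 ≈ 0.82963)
O(W, v) = 15*W (O(W, v) = (6 + (5 - 1*(-4)))*W = (6 + (5 + 4))*W = (6 + 9)*W = 15*W)
(y + 20225) + O(70, 185) = (11653/14046 + 20225) + 15*70 = 284092003/14046 + 1050 = 298840303/14046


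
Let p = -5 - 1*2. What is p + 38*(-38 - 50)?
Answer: -3351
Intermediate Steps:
p = -7 (p = -5 - 2 = -7)
p + 38*(-38 - 50) = -7 + 38*(-38 - 50) = -7 + 38*(-88) = -7 - 3344 = -3351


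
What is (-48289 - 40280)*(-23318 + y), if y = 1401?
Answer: 1941166773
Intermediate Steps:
(-48289 - 40280)*(-23318 + y) = (-48289 - 40280)*(-23318 + 1401) = -88569*(-21917) = 1941166773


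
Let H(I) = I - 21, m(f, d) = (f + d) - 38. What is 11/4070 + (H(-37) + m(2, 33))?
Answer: -22569/370 ≈ -60.997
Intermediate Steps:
m(f, d) = -38 + d + f (m(f, d) = (d + f) - 38 = -38 + d + f)
H(I) = -21 + I
11/4070 + (H(-37) + m(2, 33)) = 11/4070 + ((-21 - 37) + (-38 + 33 + 2)) = 11*(1/4070) + (-58 - 3) = 1/370 - 61 = -22569/370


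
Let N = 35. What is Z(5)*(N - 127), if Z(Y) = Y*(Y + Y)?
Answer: -4600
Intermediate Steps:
Z(Y) = 2*Y² (Z(Y) = Y*(2*Y) = 2*Y²)
Z(5)*(N - 127) = (2*5²)*(35 - 127) = (2*25)*(-92) = 50*(-92) = -4600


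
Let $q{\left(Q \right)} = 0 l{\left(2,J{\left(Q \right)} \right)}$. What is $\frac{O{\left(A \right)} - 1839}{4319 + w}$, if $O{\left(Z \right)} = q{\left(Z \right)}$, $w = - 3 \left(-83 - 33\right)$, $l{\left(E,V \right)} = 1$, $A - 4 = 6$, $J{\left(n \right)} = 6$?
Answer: $- \frac{1839}{4667} \approx -0.39404$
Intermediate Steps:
$A = 10$ ($A = 4 + 6 = 10$)
$q{\left(Q \right)} = 0$ ($q{\left(Q \right)} = 0 \cdot 1 = 0$)
$w = 348$ ($w = - 3 \left(-83 - 33\right) = \left(-3\right) \left(-116\right) = 348$)
$O{\left(Z \right)} = 0$
$\frac{O{\left(A \right)} - 1839}{4319 + w} = \frac{0 - 1839}{4319 + 348} = - \frac{1839}{4667}$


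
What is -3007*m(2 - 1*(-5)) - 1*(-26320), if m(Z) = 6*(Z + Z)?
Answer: -226268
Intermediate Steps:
m(Z) = 12*Z (m(Z) = 6*(2*Z) = 12*Z)
-3007*m(2 - 1*(-5)) - 1*(-26320) = -36084*(2 - 1*(-5)) - 1*(-26320) = -36084*(2 + 5) + 26320 = -36084*7 + 26320 = -3007*84 + 26320 = -252588 + 26320 = -226268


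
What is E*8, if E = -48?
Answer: -384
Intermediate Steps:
E*8 = -48*8 = -384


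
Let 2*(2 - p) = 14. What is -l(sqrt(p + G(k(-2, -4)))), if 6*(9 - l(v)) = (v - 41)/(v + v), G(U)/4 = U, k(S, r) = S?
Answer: -107/12 + 41*I*sqrt(13)/156 ≈ -8.9167 + 0.94761*I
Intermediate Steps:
p = -5 (p = 2 - 1/2*14 = 2 - 7 = -5)
G(U) = 4*U
l(v) = 9 - (-41 + v)/(12*v) (l(v) = 9 - (v - 41)/(6*(v + v)) = 9 - (-41 + v)/(6*(2*v)) = 9 - (-41 + v)*1/(2*v)/6 = 9 - (-41 + v)/(12*v))
-l(sqrt(p + G(k(-2, -4)))) = -(41 + 107*sqrt(-5 + 4*(-2)))/(12*(sqrt(-5 + 4*(-2)))) = -(41 + 107*sqrt(-5 - 8))/(12*(sqrt(-5 - 8))) = -(41 + 107*sqrt(-13))/(12*(sqrt(-13))) = -(41 + 107*(I*sqrt(13)))/(12*(I*sqrt(13))) = -(-I*sqrt(13)/13)*(41 + 107*I*sqrt(13))/12 = -(-1)*I*sqrt(13)*(41 + 107*I*sqrt(13))/156 = I*sqrt(13)*(41 + 107*I*sqrt(13))/156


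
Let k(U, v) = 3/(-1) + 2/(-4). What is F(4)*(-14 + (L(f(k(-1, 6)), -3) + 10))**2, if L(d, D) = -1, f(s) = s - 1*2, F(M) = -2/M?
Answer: -25/2 ≈ -12.500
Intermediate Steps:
k(U, v) = -7/2 (k(U, v) = 3*(-1) + 2*(-1/4) = -3 - 1/2 = -7/2)
f(s) = -2 + s (f(s) = s - 2 = -2 + s)
F(4)*(-14 + (L(f(k(-1, 6)), -3) + 10))**2 = (-2/4)*(-14 + (-1 + 10))**2 = (-2*1/4)*(-14 + 9)**2 = -1/2*(-5)**2 = -1/2*25 = -25/2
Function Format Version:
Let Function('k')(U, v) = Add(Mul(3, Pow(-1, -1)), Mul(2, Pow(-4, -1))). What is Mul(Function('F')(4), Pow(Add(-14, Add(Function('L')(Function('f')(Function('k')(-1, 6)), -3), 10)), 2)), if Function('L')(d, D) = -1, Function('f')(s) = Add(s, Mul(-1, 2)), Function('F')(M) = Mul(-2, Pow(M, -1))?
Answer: Rational(-25, 2) ≈ -12.500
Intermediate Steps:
Function('k')(U, v) = Rational(-7, 2) (Function('k')(U, v) = Add(Mul(3, -1), Mul(2, Rational(-1, 4))) = Add(-3, Rational(-1, 2)) = Rational(-7, 2))
Function('f')(s) = Add(-2, s) (Function('f')(s) = Add(s, -2) = Add(-2, s))
Mul(Function('F')(4), Pow(Add(-14, Add(Function('L')(Function('f')(Function('k')(-1, 6)), -3), 10)), 2)) = Mul(Mul(-2, Pow(4, -1)), Pow(Add(-14, Add(-1, 10)), 2)) = Mul(Mul(-2, Rational(1, 4)), Pow(Add(-14, 9), 2)) = Mul(Rational(-1, 2), Pow(-5, 2)) = Mul(Rational(-1, 2), 25) = Rational(-25, 2)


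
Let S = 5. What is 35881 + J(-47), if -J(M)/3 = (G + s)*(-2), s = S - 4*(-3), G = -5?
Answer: 35953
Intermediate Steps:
s = 17 (s = 5 - 4*(-3) = 5 + 12 = 17)
J(M) = 72 (J(M) = -3*(-5 + 17)*(-2) = -36*(-2) = -3*(-24) = 72)
35881 + J(-47) = 35881 + 72 = 35953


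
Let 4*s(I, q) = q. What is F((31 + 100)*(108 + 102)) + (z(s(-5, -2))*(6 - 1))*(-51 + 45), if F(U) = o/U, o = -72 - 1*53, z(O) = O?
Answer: 82505/5502 ≈ 14.995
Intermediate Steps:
s(I, q) = q/4
o = -125 (o = -72 - 53 = -125)
F(U) = -125/U
F((31 + 100)*(108 + 102)) + (z(s(-5, -2))*(6 - 1))*(-51 + 45) = -125*1/((31 + 100)*(108 + 102)) + (((1/4)*(-2))*(6 - 1))*(-51 + 45) = -125/(131*210) - 1/2*5*(-6) = -125/27510 - 5/2*(-6) = -125*1/27510 + 15 = -25/5502 + 15 = 82505/5502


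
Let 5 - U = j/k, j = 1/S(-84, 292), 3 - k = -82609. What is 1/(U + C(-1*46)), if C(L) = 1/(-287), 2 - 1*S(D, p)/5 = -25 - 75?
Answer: 12091918440/60417459793 ≈ 0.20014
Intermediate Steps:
k = 82612 (k = 3 - 1*(-82609) = 3 + 82609 = 82612)
S(D, p) = 510 (S(D, p) = 10 - 5*(-25 - 75) = 10 - 5*(-100) = 10 + 500 = 510)
j = 1/510 ≈ 0.0019608
U = 210660599/42132120 (U = 5 - 1/(510*82612) = 5 - 1*1/42132120 = 5 - 1/42132120 = 210660599/42132120 ≈ 5.0000)
C(L) = -1/287
1/(U + C(-1*46)) = 1/(210660599/42132120 - 1/287) = 1/(60417459793/12091918440) = 12091918440/60417459793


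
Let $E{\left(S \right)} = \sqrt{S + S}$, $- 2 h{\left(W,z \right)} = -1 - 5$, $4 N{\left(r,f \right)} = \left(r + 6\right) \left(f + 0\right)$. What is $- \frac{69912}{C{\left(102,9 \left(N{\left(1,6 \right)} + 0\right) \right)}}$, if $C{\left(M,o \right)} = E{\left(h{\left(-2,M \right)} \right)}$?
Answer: $- 11652 \sqrt{6} \approx -28541.0$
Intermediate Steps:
$N{\left(r,f \right)} = \frac{f \left(6 + r\right)}{4}$ ($N{\left(r,f \right)} = \frac{\left(r + 6\right) \left(f + 0\right)}{4} = \frac{\left(6 + r\right) f}{4} = \frac{f \left(6 + r\right)}{4}$)
$h{\left(W,z \right)} = 3$ ($h{\left(W,z \right)} = - \frac{-1 - 5}{2} = \left(- \frac{1}{2}\right) \left(-6\right) = 3$)
$E{\left(S \right)} = \sqrt{2} \sqrt{S}$ ($E{\left(S \right)} = \sqrt{2 S} = \sqrt{2} \sqrt{S}$)
$C{\left(M,o \right)} = \sqrt{6}$ ($C{\left(M,o \right)} = \sqrt{2} \sqrt{3} = \sqrt{6}$)
$- \frac{69912}{C{\left(102,9 \left(N{\left(1,6 \right)} + 0\right) \right)}} = - \frac{69912}{\sqrt{6}} = - 69912 \frac{\sqrt{6}}{6} = - 11652 \sqrt{6}$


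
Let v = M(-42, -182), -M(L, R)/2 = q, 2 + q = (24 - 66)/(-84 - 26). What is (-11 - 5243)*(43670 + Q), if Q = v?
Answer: -12620255112/55 ≈ -2.2946e+8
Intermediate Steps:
q = -89/55 (q = -2 + (24 - 66)/(-84 - 26) = -2 - 42/(-110) = -2 - 42*(-1/110) = -2 + 21/55 = -89/55 ≈ -1.6182)
M(L, R) = 178/55 (M(L, R) = -2*(-89/55) = 178/55)
v = 178/55 ≈ 3.2364
Q = 178/55 ≈ 3.2364
(-11 - 5243)*(43670 + Q) = (-11 - 5243)*(43670 + 178/55) = -5254*2402028/55 = -12620255112/55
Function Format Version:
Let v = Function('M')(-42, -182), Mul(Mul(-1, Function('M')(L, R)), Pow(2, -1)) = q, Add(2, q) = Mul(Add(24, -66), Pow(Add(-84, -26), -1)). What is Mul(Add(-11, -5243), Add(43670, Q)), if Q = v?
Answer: Rational(-12620255112, 55) ≈ -2.2946e+8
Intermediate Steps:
q = Rational(-89, 55) (q = Add(-2, Mul(Add(24, -66), Pow(Add(-84, -26), -1))) = Add(-2, Mul(-42, Pow(-110, -1))) = Add(-2, Mul(-42, Rational(-1, 110))) = Add(-2, Rational(21, 55)) = Rational(-89, 55) ≈ -1.6182)
Function('M')(L, R) = Rational(178, 55) (Function('M')(L, R) = Mul(-2, Rational(-89, 55)) = Rational(178, 55))
v = Rational(178, 55) ≈ 3.2364
Q = Rational(178, 55) ≈ 3.2364
Mul(Add(-11, -5243), Add(43670, Q)) = Mul(Add(-11, -5243), Add(43670, Rational(178, 55))) = Mul(-5254, Rational(2402028, 55)) = Rational(-12620255112, 55)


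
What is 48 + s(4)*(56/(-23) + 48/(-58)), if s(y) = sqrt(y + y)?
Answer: 48 - 4352*sqrt(2)/667 ≈ 38.773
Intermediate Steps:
s(y) = sqrt(2)*sqrt(y) (s(y) = sqrt(2*y) = sqrt(2)*sqrt(y))
48 + s(4)*(56/(-23) + 48/(-58)) = 48 + (sqrt(2)*sqrt(4))*(56/(-23) + 48/(-58)) = 48 + (sqrt(2)*2)*(56*(-1/23) + 48*(-1/58)) = 48 + (2*sqrt(2))*(-56/23 - 24/29) = 48 + (2*sqrt(2))*(-2176/667) = 48 - 4352*sqrt(2)/667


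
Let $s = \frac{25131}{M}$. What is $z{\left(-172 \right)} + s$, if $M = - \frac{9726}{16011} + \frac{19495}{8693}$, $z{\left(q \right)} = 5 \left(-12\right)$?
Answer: $\frac{1161389483331}{75862109} \approx 15309.0$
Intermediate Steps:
$z{\left(q \right)} = -60$
$M = \frac{75862109}{46394541}$ ($M = \left(-9726\right) \frac{1}{16011} + 19495 \cdot \frac{1}{8693} = - \frac{3242}{5337} + \frac{19495}{8693} = \frac{75862109}{46394541} \approx 1.6352$)
$s = \frac{1165941209871}{75862109}$ ($s = \frac{25131}{\frac{75862109}{46394541}} = 25131 \cdot \frac{46394541}{75862109} = \frac{1165941209871}{75862109} \approx 15369.0$)
$z{\left(-172 \right)} + s = -60 + \frac{1165941209871}{75862109} = \frac{1161389483331}{75862109}$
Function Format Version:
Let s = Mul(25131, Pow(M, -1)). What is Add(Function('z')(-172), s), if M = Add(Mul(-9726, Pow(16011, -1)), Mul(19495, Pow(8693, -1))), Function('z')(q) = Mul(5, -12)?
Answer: Rational(1161389483331, 75862109) ≈ 15309.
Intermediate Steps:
Function('z')(q) = -60
M = Rational(75862109, 46394541) (M = Add(Mul(-9726, Rational(1, 16011)), Mul(19495, Rational(1, 8693))) = Add(Rational(-3242, 5337), Rational(19495, 8693)) = Rational(75862109, 46394541) ≈ 1.6352)
s = Rational(1165941209871, 75862109) (s = Mul(25131, Pow(Rational(75862109, 46394541), -1)) = Mul(25131, Rational(46394541, 75862109)) = Rational(1165941209871, 75862109) ≈ 15369.)
Add(Function('z')(-172), s) = Add(-60, Rational(1165941209871, 75862109)) = Rational(1161389483331, 75862109)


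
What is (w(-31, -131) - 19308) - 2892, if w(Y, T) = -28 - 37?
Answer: -22265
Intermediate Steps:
w(Y, T) = -65
(w(-31, -131) - 19308) - 2892 = (-65 - 19308) - 2892 = -19373 - 2892 = -22265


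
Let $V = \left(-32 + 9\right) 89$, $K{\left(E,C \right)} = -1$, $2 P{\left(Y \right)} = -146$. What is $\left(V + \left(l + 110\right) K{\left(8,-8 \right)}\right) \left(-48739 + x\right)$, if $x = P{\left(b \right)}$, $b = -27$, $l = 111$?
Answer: $110705616$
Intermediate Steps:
$P{\left(Y \right)} = -73$ ($P{\left(Y \right)} = \frac{1}{2} \left(-146\right) = -73$)
$x = -73$
$V = -2047$ ($V = \left(-23\right) 89 = -2047$)
$\left(V + \left(l + 110\right) K{\left(8,-8 \right)}\right) \left(-48739 + x\right) = \left(-2047 + \left(111 + 110\right) \left(-1\right)\right) \left(-48739 - 73\right) = \left(-2047 + 221 \left(-1\right)\right) \left(-48812\right) = \left(-2047 - 221\right) \left(-48812\right) = \left(-2268\right) \left(-48812\right) = 110705616$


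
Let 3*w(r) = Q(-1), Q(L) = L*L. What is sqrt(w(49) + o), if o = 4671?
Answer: 7*sqrt(858)/3 ≈ 68.347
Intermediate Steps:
Q(L) = L**2
w(r) = 1/3 (w(r) = (1/3)*(-1)**2 = (1/3)*1 = 1/3)
sqrt(w(49) + o) = sqrt(1/3 + 4671) = sqrt(14014/3) = 7*sqrt(858)/3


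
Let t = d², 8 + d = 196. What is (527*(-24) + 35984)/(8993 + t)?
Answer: 23336/44337 ≈ 0.52633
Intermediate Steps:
d = 188 (d = -8 + 196 = 188)
t = 35344 (t = 188² = 35344)
(527*(-24) + 35984)/(8993 + t) = (527*(-24) + 35984)/(8993 + 35344) = (-12648 + 35984)/44337 = 23336*(1/44337) = 23336/44337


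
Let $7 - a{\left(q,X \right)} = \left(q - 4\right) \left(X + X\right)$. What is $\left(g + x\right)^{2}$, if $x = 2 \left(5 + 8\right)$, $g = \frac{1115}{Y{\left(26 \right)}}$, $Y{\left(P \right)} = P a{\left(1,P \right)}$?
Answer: $\frac{12388357809}{17960644} \approx 689.75$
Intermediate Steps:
$a{\left(q,X \right)} = 7 - 2 X \left(-4 + q\right)$ ($a{\left(q,X \right)} = 7 - \left(q - 4\right) \left(X + X\right) = 7 - \left(-4 + q\right) 2 X = 7 - 2 X \left(-4 + q\right)$)
$Y{\left(P \right)} = P \left(7 + 6 P\right)$ ($Y{\left(P \right)} = P \left(7 + 8 P - 2 P 1\right) = P \left(7 + 8 P - 2 P\right) = P \left(7 + 6 P\right)$)
$g = \frac{1115}{4238}$ ($g = \frac{1115}{26 \left(7 + 6 \cdot 26\right)} = \frac{1115}{26 \left(7 + 156\right)} = \frac{1115}{26 \cdot 163} = \frac{1115}{4238} \approx 0.2631$)
$x = 26$ ($x = 2 \cdot 13 = 26$)
$\left(g + x\right)^{2} = \left(\frac{1115}{4238} + 26\right)^{2} = \left(\frac{111303}{4238}\right)^{2} = \frac{12388357809}{17960644}$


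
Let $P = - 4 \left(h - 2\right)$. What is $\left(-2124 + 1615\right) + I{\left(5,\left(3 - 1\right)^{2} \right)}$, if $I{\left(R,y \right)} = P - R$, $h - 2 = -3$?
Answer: $-502$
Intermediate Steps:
$h = -1$ ($h = 2 - 3 = -1$)
$P = 12$ ($P = - 4 \left(-1 - 2\right) = \left(-4\right) \left(-3\right) = 12$)
$I{\left(R,y \right)} = 12 - R$
$\left(-2124 + 1615\right) + I{\left(5,\left(3 - 1\right)^{2} \right)} = \left(-2124 + 1615\right) + \left(12 - 5\right) = -509 + \left(12 - 5\right) = -509 + 7 = -502$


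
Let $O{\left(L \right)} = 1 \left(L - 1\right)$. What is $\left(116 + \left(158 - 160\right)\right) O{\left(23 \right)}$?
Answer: $2508$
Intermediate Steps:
$O{\left(L \right)} = -1 + L$ ($O{\left(L \right)} = 1 \left(-1 + L\right) = -1 + L$)
$\left(116 + \left(158 - 160\right)\right) O{\left(23 \right)} = \left(116 + \left(158 - 160\right)\right) \left(-1 + 23\right) = \left(116 + \left(158 - 160\right)\right) 22 = \left(116 - 2\right) 22 = 114 \cdot 22 = 2508$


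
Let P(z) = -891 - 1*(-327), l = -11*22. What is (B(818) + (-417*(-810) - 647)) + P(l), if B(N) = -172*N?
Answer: 195863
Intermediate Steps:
l = -242
P(z) = -564 (P(z) = -891 + 327 = -564)
(B(818) + (-417*(-810) - 647)) + P(l) = (-172*818 + (-417*(-810) - 647)) - 564 = (-140696 + (337770 - 647)) - 564 = (-140696 + 337123) - 564 = 196427 - 564 = 195863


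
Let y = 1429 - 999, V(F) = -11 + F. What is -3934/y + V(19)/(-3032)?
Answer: -745708/81485 ≈ -9.1515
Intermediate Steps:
y = 430
-3934/y + V(19)/(-3032) = -3934/430 + (-11 + 19)/(-3032) = -3934*1/430 + 8*(-1/3032) = -1967/215 - 1/379 = -745708/81485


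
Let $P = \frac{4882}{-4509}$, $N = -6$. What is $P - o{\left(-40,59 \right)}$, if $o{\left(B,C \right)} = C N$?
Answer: $\frac{1591304}{4509} \approx 352.92$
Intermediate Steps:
$o{\left(B,C \right)} = - 6 C$ ($o{\left(B,C \right)} = C \left(-6\right) = - 6 C$)
$P = - \frac{4882}{4509}$ ($P = 4882 \left(- \frac{1}{4509}\right) = - \frac{4882}{4509} \approx -1.0827$)
$P - o{\left(-40,59 \right)} = - \frac{4882}{4509} - \left(-6\right) 59 = - \frac{4882}{4509} - -354 = - \frac{4882}{4509} + 354 = \frac{1591304}{4509}$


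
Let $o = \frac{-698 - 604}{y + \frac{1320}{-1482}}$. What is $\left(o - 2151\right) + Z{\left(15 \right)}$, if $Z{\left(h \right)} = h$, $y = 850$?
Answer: $- \frac{74717479}{34955} \approx -2137.5$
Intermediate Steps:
$o = - \frac{53599}{34955}$ ($o = \frac{-698 - 604}{850 + \frac{1320}{-1482}} = - \frac{1302}{850 + 1320 \left(- \frac{1}{1482}\right)} = - \frac{1302}{850 - \frac{220}{247}} = - \frac{1302}{\frac{209730}{247}} = \left(-1302\right) \frac{247}{209730} = - \frac{53599}{34955} \approx -1.5334$)
$\left(o - 2151\right) + Z{\left(15 \right)} = \left(- \frac{53599}{34955} - 2151\right) + 15 = - \frac{75241804}{34955} + 15 = - \frac{74717479}{34955}$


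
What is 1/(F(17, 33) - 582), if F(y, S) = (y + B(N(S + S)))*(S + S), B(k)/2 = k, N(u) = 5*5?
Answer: 1/3840 ≈ 0.00026042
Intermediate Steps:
N(u) = 25
B(k) = 2*k
F(y, S) = 2*S*(50 + y) (F(y, S) = (y + 2*25)*(S + S) = (y + 50)*(2*S) = (50 + y)*(2*S) = 2*S*(50 + y))
1/(F(17, 33) - 582) = 1/(2*33*(50 + 17) - 582) = 1/(2*33*67 - 582) = 1/(4422 - 582) = 1/3840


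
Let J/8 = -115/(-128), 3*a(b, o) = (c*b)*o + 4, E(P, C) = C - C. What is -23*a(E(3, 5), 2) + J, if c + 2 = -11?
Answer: -1127/48 ≈ -23.479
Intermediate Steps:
E(P, C) = 0
c = -13 (c = -2 - 11 = -13)
a(b, o) = 4/3 - 13*b*o/3 (a(b, o) = ((-13*b)*o + 4)/3 = (-13*b*o + 4)/3 = (4 - 13*b*o)/3 = 4/3 - 13*b*o/3)
J = 115/16 (J = 8*(-115/(-128)) = 8*(-115*(-1/128)) = 8*(115/128) = 115/16 ≈ 7.1875)
-23*a(E(3, 5), 2) + J = -23*(4/3 - 13/3*0*2) + 115/16 = -23*(4/3 + 0) + 115/16 = -23*4/3 + 115/16 = -92/3 + 115/16 = -1127/48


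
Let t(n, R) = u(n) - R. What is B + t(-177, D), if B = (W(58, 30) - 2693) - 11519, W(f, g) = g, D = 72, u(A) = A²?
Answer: 17075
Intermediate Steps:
t(n, R) = n² - R
B = -14182 (B = (30 - 2693) - 11519 = -2663 - 11519 = -14182)
B + t(-177, D) = -14182 + ((-177)² - 1*72) = -14182 + (31329 - 72) = -14182 + 31257 = 17075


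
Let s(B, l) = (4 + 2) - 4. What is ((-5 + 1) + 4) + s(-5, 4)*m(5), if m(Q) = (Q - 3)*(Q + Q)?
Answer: 40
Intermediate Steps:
s(B, l) = 2 (s(B, l) = 6 - 4 = 2)
m(Q) = 2*Q*(-3 + Q) (m(Q) = (-3 + Q)*(2*Q) = 2*Q*(-3 + Q))
((-5 + 1) + 4) + s(-5, 4)*m(5) = ((-5 + 1) + 4) + 2*(2*5*(-3 + 5)) = (-4 + 4) + 2*(2*5*2) = 0 + 2*20 = 0 + 40 = 40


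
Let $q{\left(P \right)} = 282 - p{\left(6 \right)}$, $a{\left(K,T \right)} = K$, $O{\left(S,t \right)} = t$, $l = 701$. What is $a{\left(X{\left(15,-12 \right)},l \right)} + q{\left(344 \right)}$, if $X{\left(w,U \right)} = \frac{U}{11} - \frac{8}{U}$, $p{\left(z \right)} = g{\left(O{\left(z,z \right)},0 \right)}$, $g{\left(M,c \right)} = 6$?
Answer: $\frac{9094}{33} \approx 275.58$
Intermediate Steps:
$p{\left(z \right)} = 6$
$X{\left(w,U \right)} = - \frac{8}{U} + \frac{U}{11}$ ($X{\left(w,U \right)} = U \frac{1}{11} - \frac{8}{U} = \frac{U}{11} - \frac{8}{U} = - \frac{8}{U} + \frac{U}{11}$)
$q{\left(P \right)} = 276$ ($q{\left(P \right)} = 282 - 6 = 276$)
$a{\left(X{\left(15,-12 \right)},l \right)} + q{\left(344 \right)} = \left(- \frac{8}{-12} + \frac{1}{11} \left(-12\right)\right) + 276 = \left(\left(-8\right) \left(- \frac{1}{12}\right) - \frac{12}{11}\right) + 276 = \left(\frac{2}{3} - \frac{12}{11}\right) + 276 = - \frac{14}{33} + 276 = \frac{9094}{33}$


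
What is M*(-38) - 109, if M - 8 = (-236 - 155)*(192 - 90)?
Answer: 1515103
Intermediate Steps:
M = -39874 (M = 8 + (-236 - 155)*(192 - 90) = 8 - 391*102 = 8 - 39882 = -39874)
M*(-38) - 109 = -39874*(-38) - 109 = 1515212 - 109 = 1515103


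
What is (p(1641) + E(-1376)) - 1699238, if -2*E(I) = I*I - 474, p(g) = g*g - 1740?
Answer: 45452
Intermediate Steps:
p(g) = -1740 + g**2 (p(g) = g**2 - 1740 = -1740 + g**2)
E(I) = 237 - I**2/2 (E(I) = -(I*I - 474)/2 = -(I**2 - 474)/2 = -(-474 + I**2)/2 = 237 - I**2/2)
(p(1641) + E(-1376)) - 1699238 = ((-1740 + 1641**2) + (237 - 1/2*(-1376)**2)) - 1699238 = ((-1740 + 2692881) + (237 - 1/2*1893376)) - 1699238 = (2691141 + (237 - 946688)) - 1699238 = (2691141 - 946451) - 1699238 = 1744690 - 1699238 = 45452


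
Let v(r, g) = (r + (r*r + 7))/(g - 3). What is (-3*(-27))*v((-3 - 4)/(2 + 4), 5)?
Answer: 2331/8 ≈ 291.38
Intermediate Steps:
v(r, g) = (7 + r + r**2)/(-3 + g) (v(r, g) = (r + (r**2 + 7))/(-3 + g) = (r + (7 + r**2))/(-3 + g) = (7 + r + r**2)/(-3 + g))
(-3*(-27))*v((-3 - 4)/(2 + 4), 5) = (-3*(-27))*((7 + (-3 - 4)/(2 + 4) + ((-3 - 4)/(2 + 4))**2)/(-3 + 5)) = 81*((7 - 7/6 + (-7/6)**2)/2) = 81*((7 - 7/6 + 49/36)/2) = 81*((1/2)*(259/36)) = 81*(259/72) = 2331/8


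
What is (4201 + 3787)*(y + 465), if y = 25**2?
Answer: 8706920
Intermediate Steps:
y = 625
(4201 + 3787)*(y + 465) = (4201 + 3787)*(625 + 465) = 7988*1090 = 8706920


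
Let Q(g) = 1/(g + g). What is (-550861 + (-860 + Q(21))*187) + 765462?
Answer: 2258989/42 ≈ 53785.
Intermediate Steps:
Q(g) = 1/(2*g)
(-550861 + (-860 + Q(21))*187) + 765462 = (-550861 + (-860 + (½)/21)*187) + 765462 = (-550861 + (-860 + (½)*(1/21))*187) + 765462 = (-550861 + (-860 + 1/42)*187) + 765462 = (-550861 - 36119/42*187) + 765462 = (-550861 - 6754253/42) + 765462 = -29890415/42 + 765462 = 2258989/42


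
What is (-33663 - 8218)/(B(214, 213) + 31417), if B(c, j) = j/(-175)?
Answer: -7329175/5497762 ≈ -1.3331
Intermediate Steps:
B(c, j) = -j/175 (B(c, j) = j*(-1/175) = -j/175)
(-33663 - 8218)/(B(214, 213) + 31417) = (-33663 - 8218)/(-1/175*213 + 31417) = -41881/(-213/175 + 31417) = -41881/5497762/175 = -41881*175/5497762 = -7329175/5497762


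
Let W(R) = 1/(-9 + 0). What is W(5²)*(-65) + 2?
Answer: 83/9 ≈ 9.2222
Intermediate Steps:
W(R) = -⅑ (W(R) = 1/(-9) = -⅑)
W(5²)*(-65) + 2 = -⅑*(-65) + 2 = 65/9 + 2 = 83/9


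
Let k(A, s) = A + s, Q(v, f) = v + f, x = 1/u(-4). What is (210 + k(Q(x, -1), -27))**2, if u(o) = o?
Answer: 528529/16 ≈ 33033.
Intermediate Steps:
x = -1/4 (x = 1/(-4) = 1*(-1/4) = -1/4 ≈ -0.25000)
Q(v, f) = f + v
(210 + k(Q(x, -1), -27))**2 = (210 + ((-1 - 1/4) - 27))**2 = (210 + (-5/4 - 27))**2 = (210 - 113/4)**2 = (727/4)**2 = 528529/16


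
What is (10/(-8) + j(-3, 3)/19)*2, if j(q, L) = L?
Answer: -83/38 ≈ -2.1842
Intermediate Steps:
(10/(-8) + j(-3, 3)/19)*2 = (10/(-8) + 3/19)*2 = (10*(-⅛) + 3*(1/19))*2 = (-5/4 + 3/19)*2 = -83/76*2 = -83/38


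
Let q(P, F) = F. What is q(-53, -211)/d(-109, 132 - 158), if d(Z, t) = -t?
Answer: -211/26 ≈ -8.1154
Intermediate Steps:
q(-53, -211)/d(-109, 132 - 158) = -211*(-1/(132 - 158)) = -211/((-1*(-26))) = -211/26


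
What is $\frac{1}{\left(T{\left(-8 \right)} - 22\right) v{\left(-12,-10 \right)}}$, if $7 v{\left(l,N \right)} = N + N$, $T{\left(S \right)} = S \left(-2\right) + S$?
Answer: $\frac{1}{40} \approx 0.025$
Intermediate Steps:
$T{\left(S \right)} = - S$ ($T{\left(S \right)} = - 2 S + S = - S$)
$v{\left(l,N \right)} = \frac{2 N}{7}$ ($v{\left(l,N \right)} = \frac{N + N}{7} = \frac{2 N}{7}$)
$\frac{1}{\left(T{\left(-8 \right)} - 22\right) v{\left(-12,-10 \right)}} = \frac{1}{\left(\left(-1\right) \left(-8\right) - 22\right) \frac{2}{7} \left(-10\right)} = \frac{1}{\left(8 - 22\right) \left(- \frac{20}{7}\right)} = \frac{1}{\left(-14\right) \left(- \frac{20}{7}\right)} = \frac{1}{40}$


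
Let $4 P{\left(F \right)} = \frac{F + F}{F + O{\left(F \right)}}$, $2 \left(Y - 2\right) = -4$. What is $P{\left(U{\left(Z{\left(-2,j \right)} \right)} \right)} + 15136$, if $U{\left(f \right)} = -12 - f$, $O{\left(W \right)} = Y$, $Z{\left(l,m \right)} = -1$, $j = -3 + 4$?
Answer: $\frac{30273}{2} \approx 15137.0$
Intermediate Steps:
$j = 1$
$Y = 0$ ($Y = 2 + \frac{1}{2} \left(-4\right) = 2 - 2 = 0$)
$O{\left(W \right)} = 0$
$P{\left(F \right)} = \frac{1}{2}$ ($P{\left(F \right)} = \frac{\left(F + F\right) \frac{1}{F + 0}}{4} = \frac{2 F \frac{1}{F}}{4} = \frac{1}{4} \cdot 2 = \frac{1}{2}$)
$P{\left(U{\left(Z{\left(-2,j \right)} \right)} \right)} + 15136 = \frac{1}{2} + 15136 = \frac{30273}{2}$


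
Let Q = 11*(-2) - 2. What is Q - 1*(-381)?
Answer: 357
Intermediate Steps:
Q = -24 (Q = -22 - 2 = -24)
Q - 1*(-381) = -24 - 1*(-381) = -24 + 381 = 357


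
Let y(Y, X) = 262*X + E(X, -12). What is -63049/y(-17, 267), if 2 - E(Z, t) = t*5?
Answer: -63049/70016 ≈ -0.90049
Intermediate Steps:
E(Z, t) = 2 - 5*t (E(Z, t) = 2 - t*5 = 2 - 5*t)
y(Y, X) = 62 + 262*X (y(Y, X) = 262*X + (2 - 5*(-12)) = 262*X + (2 + 60) = 262*X + 62 = 62 + 262*X)
-63049/y(-17, 267) = -63049/(62 + 262*267) = -63049/(62 + 69954) = -63049/70016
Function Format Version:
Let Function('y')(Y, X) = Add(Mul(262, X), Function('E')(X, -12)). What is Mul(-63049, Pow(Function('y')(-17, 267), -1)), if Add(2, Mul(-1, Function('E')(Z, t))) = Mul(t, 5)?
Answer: Rational(-63049, 70016) ≈ -0.90049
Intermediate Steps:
Function('E')(Z, t) = Add(2, Mul(-5, t)) (Function('E')(Z, t) = Add(2, Mul(-1, Mul(t, 5))) = Add(2, Mul(-1, Mul(5, t))) = Add(2, Mul(-5, t)))
Function('y')(Y, X) = Add(62, Mul(262, X)) (Function('y')(Y, X) = Add(Mul(262, X), Add(2, Mul(-5, -12))) = Add(Mul(262, X), Add(2, 60)) = Add(Mul(262, X), 62) = Add(62, Mul(262, X)))
Mul(-63049, Pow(Function('y')(-17, 267), -1)) = Mul(-63049, Pow(Add(62, Mul(262, 267)), -1)) = Mul(-63049, Pow(Add(62, 69954), -1)) = Mul(-63049, Pow(70016, -1)) = Mul(-63049, Rational(1, 70016)) = Rational(-63049, 70016)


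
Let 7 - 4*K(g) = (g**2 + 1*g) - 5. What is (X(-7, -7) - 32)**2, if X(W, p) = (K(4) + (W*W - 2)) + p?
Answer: 36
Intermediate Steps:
K(g) = 3 - g/4 - g**2/4 (K(g) = 7/4 - ((g**2 + 1*g) - 5)/4 = 7/4 - ((g**2 + g) - 5)/4 = 7/4 - ((g + g**2) - 5)/4 = 7/4 - (-5 + g + g**2)/4 = 7/4 + (5/4 - g/4 - g**2/4) = 3 - g/4 - g**2/4)
X(W, p) = -4 + p + W**2 (X(W, p) = ((3 - 1/4*4 - 1/4*4**2) + (W*W - 2)) + p = ((3 - 1 - 1/4*16) + (W**2 - 2)) + p = ((3 - 1 - 4) + (-2 + W**2)) + p = (-2 + (-2 + W**2)) + p = (-4 + W**2) + p = -4 + p + W**2)
(X(-7, -7) - 32)**2 = ((-4 - 7 + (-7)**2) - 32)**2 = ((-4 - 7 + 49) - 32)**2 = (38 - 32)**2 = 6**2 = 36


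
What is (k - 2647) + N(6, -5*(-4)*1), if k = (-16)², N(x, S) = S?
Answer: -2371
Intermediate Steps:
k = 256
(k - 2647) + N(6, -5*(-4)*1) = (256 - 2647) - 5*(-4)*1 = -2391 + 20*1 = -2391 + 20 = -2371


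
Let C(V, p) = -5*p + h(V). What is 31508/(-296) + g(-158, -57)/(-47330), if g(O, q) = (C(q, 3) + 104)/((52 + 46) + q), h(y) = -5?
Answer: -7642780513/71799610 ≈ -106.45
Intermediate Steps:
C(V, p) = -5 - 5*p (C(V, p) = -5*p - 5 = -5 - 5*p)
g(O, q) = 84/(98 + q) (g(O, q) = ((-5 - 5*3) + 104)/((52 + 46) + q) = ((-5 - 15) + 104)/(98 + q) = (-20 + 104)/(98 + q) = 84/(98 + q))
31508/(-296) + g(-158, -57)/(-47330) = 31508/(-296) + (84/(98 - 57))/(-47330) = 31508*(-1/296) + (84/41)*(-1/47330) = -7877/74 + (84*(1/41))*(-1/47330) = -7877/74 + (84/41)*(-1/47330) = -7877/74 - 42/970265 = -7642780513/71799610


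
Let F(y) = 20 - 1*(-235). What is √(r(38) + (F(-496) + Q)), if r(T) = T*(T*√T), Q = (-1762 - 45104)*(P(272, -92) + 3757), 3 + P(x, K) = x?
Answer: √(-188682261 + 1444*√38) ≈ 13736.0*I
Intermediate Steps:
F(y) = 255 (F(y) = 20 + 235 = 255)
P(x, K) = -3 + x
Q = -188682516 (Q = (-1762 - 45104)*((-3 + 272) + 3757) = -46866*(269 + 3757) = -46866*4026 = -188682516)
r(T) = T^(5/2) (r(T) = T*T^(3/2) = T^(5/2))
√(r(38) + (F(-496) + Q)) = √(38^(5/2) + (255 - 188682516)) = √(1444*√38 - 188682261) = √(-188682261 + 1444*√38)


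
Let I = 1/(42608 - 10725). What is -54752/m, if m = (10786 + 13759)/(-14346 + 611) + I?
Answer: 1198830642488/39127725 ≈ 30639.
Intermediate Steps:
I = 1/31883 ≈ 3.1365e-5
m = -156510900/87582601 (m = (10786 + 13759)/(-14346 + 611) + 1/31883 = 24545/(-13735) + 1/31883 = 24545*(-1/13735) + 1/31883 = -4909/2747 + 1/31883 = -156510900/87582601 ≈ -1.7870)
-54752/m = -54752/(-156510900/87582601) = -54752*(-87582601/156510900) = 1198830642488/39127725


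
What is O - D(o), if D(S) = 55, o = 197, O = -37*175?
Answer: -6530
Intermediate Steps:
O = -6475
O - D(o) = -6475 - 1*55 = -6475 - 55 = -6530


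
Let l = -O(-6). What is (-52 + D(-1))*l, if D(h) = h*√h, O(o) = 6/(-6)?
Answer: -52 - I ≈ -52.0 - 1.0*I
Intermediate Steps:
O(o) = -1 (O(o) = 6*(-⅙) = -1)
D(h) = h^(3/2)
l = 1 (l = -1*(-1) = 1)
(-52 + D(-1))*l = (-52 + (-1)^(3/2))*1 = (-52 - I)*1 = -52 - I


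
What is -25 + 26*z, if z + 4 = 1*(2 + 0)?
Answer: -77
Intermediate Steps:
z = -2 (z = -4 + 1*(2 + 0) = -4 + 1*2 = -4 + 2 = -2)
-25 + 26*z = -25 + 26*(-2) = -25 - 52 = -77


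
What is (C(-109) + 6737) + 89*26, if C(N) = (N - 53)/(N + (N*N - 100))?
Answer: 52821555/5836 ≈ 9051.0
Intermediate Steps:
C(N) = (-53 + N)/(-100 + N + N²) (C(N) = (-53 + N)/(N + (N² - 100)) = (-53 + N)/(N + (-100 + N²)) = (-53 + N)/(-100 + N + N²))
(C(-109) + 6737) + 89*26 = ((-53 - 109)/(-100 - 109 + (-109)²) + 6737) + 89*26 = (-162/(-100 - 109 + 11881) + 6737) + 2314 = (-162/11672 + 6737) + 2314 = ((1/11672)*(-162) + 6737) + 2314 = (-81/5836 + 6737) + 2314 = 39317051/5836 + 2314 = 52821555/5836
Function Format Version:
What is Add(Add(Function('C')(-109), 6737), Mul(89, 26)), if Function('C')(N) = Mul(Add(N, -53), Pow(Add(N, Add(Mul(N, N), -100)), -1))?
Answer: Rational(52821555, 5836) ≈ 9051.0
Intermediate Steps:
Function('C')(N) = Mul(Pow(Add(-100, N, Pow(N, 2)), -1), Add(-53, N)) (Function('C')(N) = Mul(Add(-53, N), Pow(Add(N, Add(Pow(N, 2), -100)), -1)) = Mul(Add(-53, N), Pow(Add(N, Add(-100, Pow(N, 2))), -1)) = Mul(Add(-53, N), Pow(Add(-100, N, Pow(N, 2)), -1)) = Mul(Pow(Add(-100, N, Pow(N, 2)), -1), Add(-53, N)))
Add(Add(Function('C')(-109), 6737), Mul(89, 26)) = Add(Add(Mul(Pow(Add(-100, -109, Pow(-109, 2)), -1), Add(-53, -109)), 6737), Mul(89, 26)) = Add(Add(Mul(Pow(Add(-100, -109, 11881), -1), -162), 6737), 2314) = Add(Add(Mul(Pow(11672, -1), -162), 6737), 2314) = Add(Add(Mul(Rational(1, 11672), -162), 6737), 2314) = Add(Add(Rational(-81, 5836), 6737), 2314) = Add(Rational(39317051, 5836), 2314) = Rational(52821555, 5836)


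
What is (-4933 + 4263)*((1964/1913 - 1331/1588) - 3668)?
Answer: 3732650119605/1518922 ≈ 2.4574e+6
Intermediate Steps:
(-4933 + 4263)*((1964/1913 - 1331/1588) - 3668) = -670*((1964*(1/1913) - 1331*1/1588) - 3668) = -670*((1964/1913 - 1331/1588) - 3668) = -670*(572629/3037844 - 3668) = -670*(-11142239163/3037844) = 3732650119605/1518922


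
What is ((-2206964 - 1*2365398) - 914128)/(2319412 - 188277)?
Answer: -1097298/426227 ≈ -2.5744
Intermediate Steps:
((-2206964 - 1*2365398) - 914128)/(2319412 - 188277) = ((-2206964 - 2365398) - 914128)/2131135 = (-4572362 - 914128)*(1/2131135) = -5486490*1/2131135 = -1097298/426227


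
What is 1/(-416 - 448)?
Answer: -1/864 ≈ -0.0011574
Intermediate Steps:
1/(-416 - 448) = 1/(-864) = -1/864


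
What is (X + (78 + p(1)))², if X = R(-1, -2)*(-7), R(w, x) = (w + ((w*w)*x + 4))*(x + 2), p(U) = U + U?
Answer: 6400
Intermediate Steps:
p(U) = 2*U
R(w, x) = (2 + x)*(4 + w + x*w²) (R(w, x) = (w + (w²*x + 4))*(2 + x) = (w + (x*w² + 4))*(2 + x) = (w + (4 + x*w²))*(2 + x) = (4 + w + x*w²)*(2 + x) = (2 + x)*(4 + w + x*w²))
X = 0 (X = (8 + 2*(-1) + 4*(-2) - 1*(-2) + (-1)²*(-2)² + 2*(-2)*(-1)²)*(-7) = (8 - 2 - 8 + 2 + 1*4 + 2*(-2)*1)*(-7) = (8 - 2 - 8 + 2 + 4 - 4)*(-7) = 0*(-7) = 0)
(X + (78 + p(1)))² = (0 + (78 + 2*1))² = (0 + (78 + 2))² = (0 + 80)² = 80² = 6400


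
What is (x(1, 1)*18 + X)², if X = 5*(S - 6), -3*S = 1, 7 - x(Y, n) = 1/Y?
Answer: 52441/9 ≈ 5826.8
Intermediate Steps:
x(Y, n) = 7 - 1/Y
S = -⅓ (S = -⅓*1 = -⅓ ≈ -0.33333)
X = -95/3 (X = 5*(-⅓ - 6) = 5*(-19/3) = -95/3 ≈ -31.667)
(x(1, 1)*18 + X)² = ((7 - 1/1)*18 - 95/3)² = ((7 - 1*1)*18 - 95/3)² = ((7 - 1)*18 - 95/3)² = (6*18 - 95/3)² = (108 - 95/3)² = (229/3)² = 52441/9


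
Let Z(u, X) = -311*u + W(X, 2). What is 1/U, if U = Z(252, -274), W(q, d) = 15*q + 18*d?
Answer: -1/82446 ≈ -1.2129e-5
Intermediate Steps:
Z(u, X) = 36 - 311*u + 15*X (Z(u, X) = -311*u + (15*X + 18*2) = -311*u + (15*X + 36) = -311*u + (36 + 15*X) = 36 - 311*u + 15*X)
U = -82446 (U = 36 - 311*252 + 15*(-274) = 36 - 78372 - 4110 = -82446)
1/U = 1/(-82446) = -1/82446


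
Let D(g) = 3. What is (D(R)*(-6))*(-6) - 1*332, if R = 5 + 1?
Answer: -224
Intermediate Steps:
R = 6
(D(R)*(-6))*(-6) - 1*332 = (3*(-6))*(-6) - 1*332 = -18*(-6) - 332 = 108 - 332 = -224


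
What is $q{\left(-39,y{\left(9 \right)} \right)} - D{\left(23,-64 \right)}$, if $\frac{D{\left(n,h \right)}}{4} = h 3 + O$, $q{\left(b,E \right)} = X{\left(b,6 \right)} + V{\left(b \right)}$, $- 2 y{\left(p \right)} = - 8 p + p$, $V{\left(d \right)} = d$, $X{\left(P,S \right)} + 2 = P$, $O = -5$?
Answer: $708$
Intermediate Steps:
$X{\left(P,S \right)} = -2 + P$
$y{\left(p \right)} = \frac{7 p}{2}$ ($y{\left(p \right)} = - \frac{- 8 p + p}{2} = - \frac{\left(-7\right) p}{2} = \frac{7 p}{2}$)
$q{\left(b,E \right)} = -2 + 2 b$ ($q{\left(b,E \right)} = \left(-2 + b\right) + b = -2 + 2 b$)
$D{\left(n,h \right)} = -20 + 12 h$ ($D{\left(n,h \right)} = 4 \left(h 3 - 5\right) = 4 \left(3 h - 5\right) = 4 \left(-5 + 3 h\right) = -20 + 12 h$)
$q{\left(-39,y{\left(9 \right)} \right)} - D{\left(23,-64 \right)} = \left(-2 + 2 \left(-39\right)\right) - \left(-20 + 12 \left(-64\right)\right) = \left(-2 - 78\right) - \left(-20 - 768\right) = -80 - -788 = -80 + 788 = 708$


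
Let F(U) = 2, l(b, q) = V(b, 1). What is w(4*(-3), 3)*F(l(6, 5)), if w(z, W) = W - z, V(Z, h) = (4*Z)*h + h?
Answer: 30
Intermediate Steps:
V(Z, h) = h + 4*Z*h (V(Z, h) = 4*Z*h + h = h + 4*Z*h)
l(b, q) = 1 + 4*b (l(b, q) = 1*(1 + 4*b) = 1 + 4*b)
w(4*(-3), 3)*F(l(6, 5)) = (3 - 4*(-3))*2 = (3 - 1*(-12))*2 = (3 + 12)*2 = 15*2 = 30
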